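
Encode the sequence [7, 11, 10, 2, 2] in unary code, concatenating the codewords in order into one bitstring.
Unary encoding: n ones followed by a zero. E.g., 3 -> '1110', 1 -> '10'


Encode each number as n ones followed by a terminating 0:
  7 -> 11111110 (8 bits)
  11 -> 111111111110 (12 bits)
  10 -> 11111111110 (11 bits)
  2 -> 110 (3 bits)
  2 -> 110 (3 bits)
Total length = 8 + 12 + 11 + 3 + 3 = 37 bits.

Unary([7, 11, 10, 2, 2]) = 1111111011111111111011111111110110110 (37 bits)


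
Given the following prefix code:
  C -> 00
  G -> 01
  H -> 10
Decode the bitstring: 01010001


Decoding step by step:
Bits 01 -> G
Bits 01 -> G
Bits 00 -> C
Bits 01 -> G


Decoded message: GGCG


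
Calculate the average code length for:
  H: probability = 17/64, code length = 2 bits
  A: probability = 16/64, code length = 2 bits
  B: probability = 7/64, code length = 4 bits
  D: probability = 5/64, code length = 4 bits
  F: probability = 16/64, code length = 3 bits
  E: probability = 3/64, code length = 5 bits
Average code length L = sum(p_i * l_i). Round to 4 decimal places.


Weighted contributions p_i * l_i:
  H: (17/64) * 2 = 34/64
  A: (16/64) * 2 = 32/64
  B: (7/64) * 4 = 28/64
  D: (5/64) * 4 = 20/64
  F: (16/64) * 3 = 48/64
  E: (3/64) * 5 = 15/64
Sum = (34 + 32 + 28 + 20 + 48 + 15)/64 = 177/64

L = 177/64 = 2.7656 bits/symbol


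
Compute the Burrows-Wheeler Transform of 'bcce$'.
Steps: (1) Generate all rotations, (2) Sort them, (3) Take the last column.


Rotations (sorted):
  0: $bcce -> last char: e
  1: bcce$ -> last char: $
  2: cce$b -> last char: b
  3: ce$bc -> last char: c
  4: e$bcc -> last char: c


BWT = e$bcc


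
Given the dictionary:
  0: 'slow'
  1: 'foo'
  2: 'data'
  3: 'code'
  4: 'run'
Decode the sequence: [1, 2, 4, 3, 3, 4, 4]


Look up each index in the dictionary:
  1 -> 'foo'
  2 -> 'data'
  4 -> 'run'
  3 -> 'code'
  3 -> 'code'
  4 -> 'run'
  4 -> 'run'

Decoded: "foo data run code code run run"


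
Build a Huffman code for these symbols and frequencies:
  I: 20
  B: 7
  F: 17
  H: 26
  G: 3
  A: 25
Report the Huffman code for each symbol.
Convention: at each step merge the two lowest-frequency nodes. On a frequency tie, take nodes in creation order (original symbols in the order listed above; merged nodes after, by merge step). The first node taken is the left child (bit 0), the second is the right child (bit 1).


Huffman tree construction:
Step 1: Merge G(3) + B(7) = 10
Step 2: Merge (G+B)(10) + F(17) = 27
Step 3: Merge I(20) + A(25) = 45
Step 4: Merge H(26) + ((G+B)+F)(27) = 53
Step 5: Merge (I+A)(45) + (H+((G+B)+F))(53) = 98
Read each symbol's code off the tree from the root (left child = 0, right child = 1).

Codes:
  I: 00 (length 2)
  B: 1101 (length 4)
  F: 111 (length 3)
  H: 10 (length 2)
  G: 1100 (length 4)
  A: 01 (length 2)
Average code length: 233/98 = 2.3776 bits/symbol


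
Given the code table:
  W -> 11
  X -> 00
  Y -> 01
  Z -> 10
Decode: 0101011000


Decoding:
01 -> Y
01 -> Y
01 -> Y
10 -> Z
00 -> X


Result: YYYZX


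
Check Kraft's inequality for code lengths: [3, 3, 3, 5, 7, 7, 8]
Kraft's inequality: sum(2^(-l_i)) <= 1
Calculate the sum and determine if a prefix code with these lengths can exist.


Sum = 2^(-3) + 2^(-3) + 2^(-3) + 2^(-5) + 2^(-7) + 2^(-7) + 2^(-8)
    = 0.125 + 0.125 + 0.125 + 0.03125 + 0.0078125 + 0.0078125 + 0.00390625
    = 109/256 = 0.42578125
Since 0.42578125 <= 1, Kraft's inequality IS satisfied.
A prefix code with these lengths CAN exist.

Kraft sum = 0.42578125. Satisfied.


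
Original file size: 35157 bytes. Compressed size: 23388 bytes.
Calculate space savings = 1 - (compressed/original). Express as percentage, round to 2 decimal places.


ratio = compressed/original = 23388/35157 = 0.665244
savings = 1 - ratio = 1 - 0.665244 = 0.334756
as a percentage: 0.334756 * 100 = 33.48%

Space savings = 1 - 23388/35157 = 33.48%


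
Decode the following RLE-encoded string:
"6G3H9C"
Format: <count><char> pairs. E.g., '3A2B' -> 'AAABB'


Expanding each <count><char> pair:
  6G -> 'GGGGGG'
  3H -> 'HHH'
  9C -> 'CCCCCCCCC'

Decoded = GGGGGGHHHCCCCCCCCC


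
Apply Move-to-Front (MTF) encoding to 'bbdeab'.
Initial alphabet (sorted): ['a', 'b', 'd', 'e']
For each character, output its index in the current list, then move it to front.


MTF encoding:
'b': index 1 in ['a', 'b', 'd', 'e'] -> ['b', 'a', 'd', 'e']
'b': index 0 in ['b', 'a', 'd', 'e'] -> ['b', 'a', 'd', 'e']
'd': index 2 in ['b', 'a', 'd', 'e'] -> ['d', 'b', 'a', 'e']
'e': index 3 in ['d', 'b', 'a', 'e'] -> ['e', 'd', 'b', 'a']
'a': index 3 in ['e', 'd', 'b', 'a'] -> ['a', 'e', 'd', 'b']
'b': index 3 in ['a', 'e', 'd', 'b'] -> ['b', 'a', 'e', 'd']


Output: [1, 0, 2, 3, 3, 3]


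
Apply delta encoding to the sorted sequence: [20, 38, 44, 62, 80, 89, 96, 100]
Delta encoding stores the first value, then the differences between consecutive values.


First value: 20
Deltas:
  38 - 20 = 18
  44 - 38 = 6
  62 - 44 = 18
  80 - 62 = 18
  89 - 80 = 9
  96 - 89 = 7
  100 - 96 = 4


Delta encoded: [20, 18, 6, 18, 18, 9, 7, 4]


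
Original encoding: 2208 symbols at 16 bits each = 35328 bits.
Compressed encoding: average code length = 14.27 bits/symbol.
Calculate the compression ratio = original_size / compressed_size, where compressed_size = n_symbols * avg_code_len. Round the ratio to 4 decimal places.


original_size = n_symbols * orig_bits = 2208 * 16 = 35328 bits
compressed_size = n_symbols * avg_code_len = 2208 * 14.27 = 31508.16 bits
ratio = original_size / compressed_size = 35328 / 31508.16 = 1.1212

Compression ratio = 1.1212


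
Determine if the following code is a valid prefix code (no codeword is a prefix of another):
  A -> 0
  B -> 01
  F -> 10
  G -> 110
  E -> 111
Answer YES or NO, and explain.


Checking each pair (does one codeword prefix another?):
  A='0' vs B='01': prefix -- VIOLATION

NO -- this is NOT a valid prefix code. A (0) is a prefix of B (01).


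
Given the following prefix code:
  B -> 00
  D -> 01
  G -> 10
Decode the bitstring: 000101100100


Decoding step by step:
Bits 00 -> B
Bits 01 -> D
Bits 01 -> D
Bits 10 -> G
Bits 01 -> D
Bits 00 -> B


Decoded message: BDDGDB


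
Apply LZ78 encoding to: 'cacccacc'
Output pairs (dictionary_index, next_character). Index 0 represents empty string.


LZ78 encoding steps:
Dictionary: {0: ''}
Step 1: w='' (idx 0), next='c' -> output (0, 'c'), add 'c' as idx 1
Step 2: w='' (idx 0), next='a' -> output (0, 'a'), add 'a' as idx 2
Step 3: w='c' (idx 1), next='c' -> output (1, 'c'), add 'cc' as idx 3
Step 4: w='c' (idx 1), next='a' -> output (1, 'a'), add 'ca' as idx 4
Step 5: w='cc' (idx 3), end of input -> output (3, '')


Encoded: [(0, 'c'), (0, 'a'), (1, 'c'), (1, 'a'), (3, '')]


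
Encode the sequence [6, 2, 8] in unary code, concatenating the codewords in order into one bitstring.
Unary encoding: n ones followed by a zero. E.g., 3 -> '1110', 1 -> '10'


Encode each number as n ones followed by a terminating 0:
  6 -> 1111110 (7 bits)
  2 -> 110 (3 bits)
  8 -> 111111110 (9 bits)
Total length = 7 + 3 + 9 = 19 bits.

Unary([6, 2, 8]) = 1111110110111111110 (19 bits)


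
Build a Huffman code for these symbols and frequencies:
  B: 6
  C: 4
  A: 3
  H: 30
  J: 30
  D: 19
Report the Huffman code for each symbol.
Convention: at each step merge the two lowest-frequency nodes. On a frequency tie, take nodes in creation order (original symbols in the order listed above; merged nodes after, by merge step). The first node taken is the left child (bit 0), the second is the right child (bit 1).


Huffman tree construction:
Step 1: Merge A(3) + C(4) = 7
Step 2: Merge B(6) + (A+C)(7) = 13
Step 3: Merge (B+(A+C))(13) + D(19) = 32
Step 4: Merge H(30) + J(30) = 60
Step 5: Merge ((B+(A+C))+D)(32) + (H+J)(60) = 92
Read each symbol's code off the tree from the root (left child = 0, right child = 1).

Codes:
  B: 000 (length 3)
  C: 0011 (length 4)
  A: 0010 (length 4)
  H: 10 (length 2)
  J: 11 (length 2)
  D: 01 (length 2)
Average code length: 204/92 = 2.2174 bits/symbol


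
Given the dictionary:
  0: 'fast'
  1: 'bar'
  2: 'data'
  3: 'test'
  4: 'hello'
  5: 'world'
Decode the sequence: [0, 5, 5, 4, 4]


Look up each index in the dictionary:
  0 -> 'fast'
  5 -> 'world'
  5 -> 'world'
  4 -> 'hello'
  4 -> 'hello'

Decoded: "fast world world hello hello"


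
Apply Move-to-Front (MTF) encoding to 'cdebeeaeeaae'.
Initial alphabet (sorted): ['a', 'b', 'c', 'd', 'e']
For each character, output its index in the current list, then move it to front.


MTF encoding:
'c': index 2 in ['a', 'b', 'c', 'd', 'e'] -> ['c', 'a', 'b', 'd', 'e']
'd': index 3 in ['c', 'a', 'b', 'd', 'e'] -> ['d', 'c', 'a', 'b', 'e']
'e': index 4 in ['d', 'c', 'a', 'b', 'e'] -> ['e', 'd', 'c', 'a', 'b']
'b': index 4 in ['e', 'd', 'c', 'a', 'b'] -> ['b', 'e', 'd', 'c', 'a']
'e': index 1 in ['b', 'e', 'd', 'c', 'a'] -> ['e', 'b', 'd', 'c', 'a']
'e': index 0 in ['e', 'b', 'd', 'c', 'a'] -> ['e', 'b', 'd', 'c', 'a']
'a': index 4 in ['e', 'b', 'd', 'c', 'a'] -> ['a', 'e', 'b', 'd', 'c']
'e': index 1 in ['a', 'e', 'b', 'd', 'c'] -> ['e', 'a', 'b', 'd', 'c']
'e': index 0 in ['e', 'a', 'b', 'd', 'c'] -> ['e', 'a', 'b', 'd', 'c']
'a': index 1 in ['e', 'a', 'b', 'd', 'c'] -> ['a', 'e', 'b', 'd', 'c']
'a': index 0 in ['a', 'e', 'b', 'd', 'c'] -> ['a', 'e', 'b', 'd', 'c']
'e': index 1 in ['a', 'e', 'b', 'd', 'c'] -> ['e', 'a', 'b', 'd', 'c']


Output: [2, 3, 4, 4, 1, 0, 4, 1, 0, 1, 0, 1]


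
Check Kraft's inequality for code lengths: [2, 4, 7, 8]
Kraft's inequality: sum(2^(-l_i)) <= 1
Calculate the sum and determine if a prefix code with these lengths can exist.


Sum = 2^(-2) + 2^(-4) + 2^(-7) + 2^(-8)
    = 0.25 + 0.0625 + 0.0078125 + 0.00390625
    = 83/256 = 0.32421875
Since 0.32421875 <= 1, Kraft's inequality IS satisfied.
A prefix code with these lengths CAN exist.

Kraft sum = 0.32421875. Satisfied.


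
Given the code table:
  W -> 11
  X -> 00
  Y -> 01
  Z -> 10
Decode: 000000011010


Decoding:
00 -> X
00 -> X
00 -> X
01 -> Y
10 -> Z
10 -> Z


Result: XXXYZZ


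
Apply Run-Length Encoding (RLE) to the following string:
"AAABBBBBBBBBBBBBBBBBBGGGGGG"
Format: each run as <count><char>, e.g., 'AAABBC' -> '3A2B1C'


Scanning runs left to right:
  i=0: run of 'A' x 3 -> '3A'
  i=3: run of 'B' x 18 -> '18B'
  i=21: run of 'G' x 6 -> '6G'

RLE = 3A18B6G


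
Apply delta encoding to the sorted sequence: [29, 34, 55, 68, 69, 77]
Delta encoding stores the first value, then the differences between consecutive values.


First value: 29
Deltas:
  34 - 29 = 5
  55 - 34 = 21
  68 - 55 = 13
  69 - 68 = 1
  77 - 69 = 8


Delta encoded: [29, 5, 21, 13, 1, 8]


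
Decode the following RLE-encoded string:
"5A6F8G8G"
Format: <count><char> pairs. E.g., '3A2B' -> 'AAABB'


Expanding each <count><char> pair:
  5A -> 'AAAAA'
  6F -> 'FFFFFF'
  8G -> 'GGGGGGGG'
  8G -> 'GGGGGGGG'

Decoded = AAAAAFFFFFFGGGGGGGGGGGGGGGG


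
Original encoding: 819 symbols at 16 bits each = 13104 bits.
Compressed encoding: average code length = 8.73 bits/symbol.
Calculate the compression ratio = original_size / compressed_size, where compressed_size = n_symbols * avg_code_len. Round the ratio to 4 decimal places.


original_size = n_symbols * orig_bits = 819 * 16 = 13104 bits
compressed_size = n_symbols * avg_code_len = 819 * 8.73 = 7149.87 bits
ratio = original_size / compressed_size = 13104 / 7149.87 = 1.8328

Compression ratio = 1.8328


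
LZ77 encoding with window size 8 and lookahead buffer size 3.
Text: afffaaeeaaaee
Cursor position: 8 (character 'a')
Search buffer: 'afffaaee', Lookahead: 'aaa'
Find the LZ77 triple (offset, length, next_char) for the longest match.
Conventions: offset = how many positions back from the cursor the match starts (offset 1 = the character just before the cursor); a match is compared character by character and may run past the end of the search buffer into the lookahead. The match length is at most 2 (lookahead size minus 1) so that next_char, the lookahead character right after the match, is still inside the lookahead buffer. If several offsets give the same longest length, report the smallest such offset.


Try each offset into the search buffer:
  offset=1 (pos 7, char 'e'): match length 0
  offset=2 (pos 6, char 'e'): match length 0
  offset=3 (pos 5, char 'a'): match length 1
  offset=4 (pos 4, char 'a'): match length 2
  offset=5 (pos 3, char 'f'): match length 0
  offset=6 (pos 2, char 'f'): match length 0
  offset=7 (pos 1, char 'f'): match length 0
  offset=8 (pos 0, char 'a'): match length 1
Longest match has length 2 at offset 4.
next_char = character at position 8 + 2 = 10 -> 'a'

Best match: offset=4, length=2 (matching 'aa' starting at position 4)
LZ77 triple: (4, 2, 'a')


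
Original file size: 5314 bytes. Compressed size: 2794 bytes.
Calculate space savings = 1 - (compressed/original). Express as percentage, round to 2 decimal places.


ratio = compressed/original = 2794/5314 = 0.525781
savings = 1 - ratio = 1 - 0.525781 = 0.474219
as a percentage: 0.474219 * 100 = 47.42%

Space savings = 1 - 2794/5314 = 47.42%


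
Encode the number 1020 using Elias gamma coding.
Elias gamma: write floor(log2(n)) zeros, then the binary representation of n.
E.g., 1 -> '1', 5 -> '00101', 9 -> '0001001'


num_bits = floor(log2(1020)) + 1 = 10
leading_zeros = num_bits - 1 = 9
binary(1020) = 1111111100

Elias gamma(1020) = '000000000' + '1111111100' = 0000000001111111100 (19 bits)


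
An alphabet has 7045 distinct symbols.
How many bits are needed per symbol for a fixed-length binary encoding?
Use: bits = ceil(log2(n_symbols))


log2(7045) = 12.7824
Bracket: 2^12 = 4096 < 7045 <= 2^13 = 8192
So ceil(log2(7045)) = 13

bits = ceil(log2(7045)) = ceil(12.7824) = 13 bits


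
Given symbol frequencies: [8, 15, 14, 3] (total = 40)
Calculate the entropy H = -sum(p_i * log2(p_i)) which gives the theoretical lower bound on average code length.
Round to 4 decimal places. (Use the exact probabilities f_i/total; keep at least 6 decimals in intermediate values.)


Per-symbol terms -p_i * log2(p_i) with p_i = f_i/40:
  p = 8/40 = 0.200000: log2(p) = -2.321928, -p*log2(p) = 0.464386
  p = 15/40 = 0.375000: log2(p) = -1.415037, -p*log2(p) = 0.530639
  p = 14/40 = 0.350000: log2(p) = -1.514573, -p*log2(p) = 0.530101
  p = 3/40 = 0.075000: log2(p) = -3.736966, -p*log2(p) = 0.280272
H = 0.464386 + 0.530639 + 0.530101 + 0.280272 = 1.805398

H = 1.8054 bits/symbol


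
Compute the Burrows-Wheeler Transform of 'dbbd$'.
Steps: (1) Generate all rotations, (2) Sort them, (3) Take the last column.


Rotations (sorted):
  0: $dbbd -> last char: d
  1: bbd$d -> last char: d
  2: bd$db -> last char: b
  3: d$dbb -> last char: b
  4: dbbd$ -> last char: $


BWT = ddbb$


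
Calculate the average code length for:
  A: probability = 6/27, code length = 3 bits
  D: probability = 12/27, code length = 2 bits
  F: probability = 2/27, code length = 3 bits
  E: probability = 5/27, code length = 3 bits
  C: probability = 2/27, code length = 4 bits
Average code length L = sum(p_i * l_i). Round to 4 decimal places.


Weighted contributions p_i * l_i:
  A: (6/27) * 3 = 18/27
  D: (12/27) * 2 = 24/27
  F: (2/27) * 3 = 6/27
  E: (5/27) * 3 = 15/27
  C: (2/27) * 4 = 8/27
Sum = (18 + 24 + 6 + 15 + 8)/27 = 71/27

L = 71/27 = 2.6296 bits/symbol


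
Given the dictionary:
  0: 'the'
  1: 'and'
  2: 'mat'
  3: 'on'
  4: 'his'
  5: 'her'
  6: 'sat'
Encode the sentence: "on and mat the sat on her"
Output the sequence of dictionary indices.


Look up each word in the dictionary:
  'on' -> 3
  'and' -> 1
  'mat' -> 2
  'the' -> 0
  'sat' -> 6
  'on' -> 3
  'her' -> 5

Encoded: [3, 1, 2, 0, 6, 3, 5]


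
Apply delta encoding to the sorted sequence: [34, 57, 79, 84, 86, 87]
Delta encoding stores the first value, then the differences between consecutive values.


First value: 34
Deltas:
  57 - 34 = 23
  79 - 57 = 22
  84 - 79 = 5
  86 - 84 = 2
  87 - 86 = 1


Delta encoded: [34, 23, 22, 5, 2, 1]


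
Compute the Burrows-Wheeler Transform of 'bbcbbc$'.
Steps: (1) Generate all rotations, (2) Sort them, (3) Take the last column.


Rotations (sorted):
  0: $bbcbbc -> last char: c
  1: bbc$bbc -> last char: c
  2: bbcbbc$ -> last char: $
  3: bc$bbcb -> last char: b
  4: bcbbc$b -> last char: b
  5: c$bbcbb -> last char: b
  6: cbbc$bb -> last char: b


BWT = cc$bbbb


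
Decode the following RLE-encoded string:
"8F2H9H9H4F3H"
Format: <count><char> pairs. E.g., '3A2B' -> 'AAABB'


Expanding each <count><char> pair:
  8F -> 'FFFFFFFF'
  2H -> 'HH'
  9H -> 'HHHHHHHHH'
  9H -> 'HHHHHHHHH'
  4F -> 'FFFF'
  3H -> 'HHH'

Decoded = FFFFFFFFHHHHHHHHHHHHHHHHHHHHFFFFHHH


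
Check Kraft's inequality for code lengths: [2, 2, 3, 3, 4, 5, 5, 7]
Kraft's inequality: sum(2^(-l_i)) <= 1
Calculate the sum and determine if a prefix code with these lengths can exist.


Sum = 2^(-2) + 2^(-2) + 2^(-3) + 2^(-3) + 2^(-4) + 2^(-5) + 2^(-5) + 2^(-7)
    = 0.25 + 0.25 + 0.125 + 0.125 + 0.0625 + 0.03125 + 0.03125 + 0.0078125
    = 113/128 = 0.8828125
Since 0.8828125 <= 1, Kraft's inequality IS satisfied.
A prefix code with these lengths CAN exist.

Kraft sum = 0.8828125. Satisfied.


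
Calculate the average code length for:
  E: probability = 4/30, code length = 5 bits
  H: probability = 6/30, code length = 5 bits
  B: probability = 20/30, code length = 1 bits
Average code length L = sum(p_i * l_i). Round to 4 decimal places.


Weighted contributions p_i * l_i:
  E: (4/30) * 5 = 20/30
  H: (6/30) * 5 = 30/30
  B: (20/30) * 1 = 20/30
Sum = (20 + 30 + 20)/30 = 70/30

L = 70/30 = 2.3333 bits/symbol


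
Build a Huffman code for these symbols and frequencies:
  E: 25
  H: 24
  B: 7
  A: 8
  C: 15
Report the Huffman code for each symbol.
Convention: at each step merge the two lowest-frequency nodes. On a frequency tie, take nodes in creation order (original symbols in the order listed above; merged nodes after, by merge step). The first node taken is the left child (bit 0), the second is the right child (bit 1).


Huffman tree construction:
Step 1: Merge B(7) + A(8) = 15
Step 2: Merge C(15) + (B+A)(15) = 30
Step 3: Merge H(24) + E(25) = 49
Step 4: Merge (C+(B+A))(30) + (H+E)(49) = 79
Read each symbol's code off the tree from the root (left child = 0, right child = 1).

Codes:
  E: 11 (length 2)
  H: 10 (length 2)
  B: 010 (length 3)
  A: 011 (length 3)
  C: 00 (length 2)
Average code length: 173/79 = 2.1899 bits/symbol


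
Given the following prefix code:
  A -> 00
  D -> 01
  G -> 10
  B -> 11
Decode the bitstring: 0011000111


Decoding step by step:
Bits 00 -> A
Bits 11 -> B
Bits 00 -> A
Bits 01 -> D
Bits 11 -> B


Decoded message: ABADB


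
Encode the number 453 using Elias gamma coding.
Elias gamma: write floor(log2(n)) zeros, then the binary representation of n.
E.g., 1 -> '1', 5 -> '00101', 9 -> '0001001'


num_bits = floor(log2(453)) + 1 = 9
leading_zeros = num_bits - 1 = 8
binary(453) = 111000101

Elias gamma(453) = '00000000' + '111000101' = 00000000111000101 (17 bits)


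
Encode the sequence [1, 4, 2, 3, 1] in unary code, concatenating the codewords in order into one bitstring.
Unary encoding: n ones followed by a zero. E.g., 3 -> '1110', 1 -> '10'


Encode each number as n ones followed by a terminating 0:
  1 -> 10 (2 bits)
  4 -> 11110 (5 bits)
  2 -> 110 (3 bits)
  3 -> 1110 (4 bits)
  1 -> 10 (2 bits)
Total length = 2 + 5 + 3 + 4 + 2 = 16 bits.

Unary([1, 4, 2, 3, 1]) = 1011110110111010 (16 bits)


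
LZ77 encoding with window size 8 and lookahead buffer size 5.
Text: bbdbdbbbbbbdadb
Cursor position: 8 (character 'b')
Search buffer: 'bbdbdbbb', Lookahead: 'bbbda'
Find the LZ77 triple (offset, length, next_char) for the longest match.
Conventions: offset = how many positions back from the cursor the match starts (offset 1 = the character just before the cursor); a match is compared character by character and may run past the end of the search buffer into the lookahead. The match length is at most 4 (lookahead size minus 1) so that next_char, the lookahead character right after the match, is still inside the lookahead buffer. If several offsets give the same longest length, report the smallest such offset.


Try each offset into the search buffer:
  offset=1 (pos 7, char 'b'): match length 3
  offset=2 (pos 6, char 'b'): match length 3
  offset=3 (pos 5, char 'b'): match length 3
  offset=4 (pos 4, char 'd'): match length 0
  offset=5 (pos 3, char 'b'): match length 1
  offset=6 (pos 2, char 'd'): match length 0
  offset=7 (pos 1, char 'b'): match length 1
  offset=8 (pos 0, char 'b'): match length 2
Longest match has length 3, found at offsets 1, 2, 3; take the smallest, offset 1.
next_char = character at position 8 + 3 = 11 -> 'd'

Best match: offset=1, length=3 (matching 'bbb' starting at position 7)
LZ77 triple: (1, 3, 'd')


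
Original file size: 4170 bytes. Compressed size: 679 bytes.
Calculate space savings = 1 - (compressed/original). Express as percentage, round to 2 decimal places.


ratio = compressed/original = 679/4170 = 0.16283
savings = 1 - ratio = 1 - 0.16283 = 0.83717
as a percentage: 0.83717 * 100 = 83.72%

Space savings = 1 - 679/4170 = 83.72%


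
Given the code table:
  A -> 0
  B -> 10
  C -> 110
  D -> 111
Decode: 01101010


Decoding:
0 -> A
110 -> C
10 -> B
10 -> B


Result: ACBB


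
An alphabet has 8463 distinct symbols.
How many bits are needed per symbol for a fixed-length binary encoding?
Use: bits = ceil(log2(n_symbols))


log2(8463) = 13.047
Bracket: 2^13 = 8192 < 8463 <= 2^14 = 16384
So ceil(log2(8463)) = 14

bits = ceil(log2(8463)) = ceil(13.047) = 14 bits


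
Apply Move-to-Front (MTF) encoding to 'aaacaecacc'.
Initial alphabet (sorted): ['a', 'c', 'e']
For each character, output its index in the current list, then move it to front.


MTF encoding:
'a': index 0 in ['a', 'c', 'e'] -> ['a', 'c', 'e']
'a': index 0 in ['a', 'c', 'e'] -> ['a', 'c', 'e']
'a': index 0 in ['a', 'c', 'e'] -> ['a', 'c', 'e']
'c': index 1 in ['a', 'c', 'e'] -> ['c', 'a', 'e']
'a': index 1 in ['c', 'a', 'e'] -> ['a', 'c', 'e']
'e': index 2 in ['a', 'c', 'e'] -> ['e', 'a', 'c']
'c': index 2 in ['e', 'a', 'c'] -> ['c', 'e', 'a']
'a': index 2 in ['c', 'e', 'a'] -> ['a', 'c', 'e']
'c': index 1 in ['a', 'c', 'e'] -> ['c', 'a', 'e']
'c': index 0 in ['c', 'a', 'e'] -> ['c', 'a', 'e']


Output: [0, 0, 0, 1, 1, 2, 2, 2, 1, 0]


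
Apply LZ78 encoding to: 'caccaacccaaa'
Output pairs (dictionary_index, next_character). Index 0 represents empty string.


LZ78 encoding steps:
Dictionary: {0: ''}
Step 1: w='' (idx 0), next='c' -> output (0, 'c'), add 'c' as idx 1
Step 2: w='' (idx 0), next='a' -> output (0, 'a'), add 'a' as idx 2
Step 3: w='c' (idx 1), next='c' -> output (1, 'c'), add 'cc' as idx 3
Step 4: w='a' (idx 2), next='a' -> output (2, 'a'), add 'aa' as idx 4
Step 5: w='cc' (idx 3), next='c' -> output (3, 'c'), add 'ccc' as idx 5
Step 6: w='aa' (idx 4), next='a' -> output (4, 'a'), add 'aaa' as idx 6


Encoded: [(0, 'c'), (0, 'a'), (1, 'c'), (2, 'a'), (3, 'c'), (4, 'a')]


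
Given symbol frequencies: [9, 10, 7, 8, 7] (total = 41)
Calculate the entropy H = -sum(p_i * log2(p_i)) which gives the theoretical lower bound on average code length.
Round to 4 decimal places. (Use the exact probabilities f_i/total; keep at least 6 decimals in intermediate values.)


Per-symbol terms -p_i * log2(p_i) with p_i = f_i/41:
  p = 9/41 = 0.219512: log2(p) = -2.187627, -p*log2(p) = 0.480211
  p = 10/41 = 0.243902: log2(p) = -2.035624, -p*log2(p) = 0.496494
  p = 7/41 = 0.170732: log2(p) = -2.550197, -p*log2(p) = 0.435400
  p = 8/41 = 0.195122: log2(p) = -2.357552, -p*log2(p) = 0.460010
  p = 7/41 = 0.170732: log2(p) = -2.550197, -p*log2(p) = 0.435400
H = 0.480211 + 0.496494 + 0.435400 + 0.460010 + 0.435400 = 2.307515

H = 2.3075 bits/symbol


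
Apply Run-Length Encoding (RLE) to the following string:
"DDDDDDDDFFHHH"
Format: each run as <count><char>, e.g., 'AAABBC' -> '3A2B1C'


Scanning runs left to right:
  i=0: run of 'D' x 8 -> '8D'
  i=8: run of 'F' x 2 -> '2F'
  i=10: run of 'H' x 3 -> '3H'

RLE = 8D2F3H


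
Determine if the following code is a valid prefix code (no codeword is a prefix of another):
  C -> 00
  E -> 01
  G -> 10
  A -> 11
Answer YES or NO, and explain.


Checking each pair (does one codeword prefix another?):
  C='00' vs E='01': no prefix
  C='00' vs G='10': no prefix
  C='00' vs A='11': no prefix
  E='01' vs C='00': no prefix
  E='01' vs G='10': no prefix
  E='01' vs A='11': no prefix
  G='10' vs C='00': no prefix
  G='10' vs E='01': no prefix
  G='10' vs A='11': no prefix
  A='11' vs C='00': no prefix
  A='11' vs E='01': no prefix
  A='11' vs G='10': no prefix
No violation found over all pairs.

YES -- this is a valid prefix code. No codeword is a prefix of any other codeword.


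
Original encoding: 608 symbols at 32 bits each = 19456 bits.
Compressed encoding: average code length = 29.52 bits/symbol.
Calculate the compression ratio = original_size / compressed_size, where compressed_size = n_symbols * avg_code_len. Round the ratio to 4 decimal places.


original_size = n_symbols * orig_bits = 608 * 32 = 19456 bits
compressed_size = n_symbols * avg_code_len = 608 * 29.52 = 17948.16 bits
ratio = original_size / compressed_size = 19456 / 17948.16 = 1.084

Compression ratio = 1.084


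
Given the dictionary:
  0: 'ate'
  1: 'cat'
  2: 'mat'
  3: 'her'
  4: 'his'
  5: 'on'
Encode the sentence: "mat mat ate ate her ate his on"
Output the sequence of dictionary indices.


Look up each word in the dictionary:
  'mat' -> 2
  'mat' -> 2
  'ate' -> 0
  'ate' -> 0
  'her' -> 3
  'ate' -> 0
  'his' -> 4
  'on' -> 5

Encoded: [2, 2, 0, 0, 3, 0, 4, 5]


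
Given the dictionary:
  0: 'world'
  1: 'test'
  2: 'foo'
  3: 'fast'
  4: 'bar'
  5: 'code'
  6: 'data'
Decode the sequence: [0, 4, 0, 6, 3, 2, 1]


Look up each index in the dictionary:
  0 -> 'world'
  4 -> 'bar'
  0 -> 'world'
  6 -> 'data'
  3 -> 'fast'
  2 -> 'foo'
  1 -> 'test'

Decoded: "world bar world data fast foo test"


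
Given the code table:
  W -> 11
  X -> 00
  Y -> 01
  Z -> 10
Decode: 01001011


Decoding:
01 -> Y
00 -> X
10 -> Z
11 -> W


Result: YXZW


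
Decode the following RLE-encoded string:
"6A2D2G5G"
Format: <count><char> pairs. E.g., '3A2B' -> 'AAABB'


Expanding each <count><char> pair:
  6A -> 'AAAAAA'
  2D -> 'DD'
  2G -> 'GG'
  5G -> 'GGGGG'

Decoded = AAAAAADDGGGGGGG


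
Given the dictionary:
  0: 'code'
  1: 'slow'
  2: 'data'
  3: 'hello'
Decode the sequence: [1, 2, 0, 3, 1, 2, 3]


Look up each index in the dictionary:
  1 -> 'slow'
  2 -> 'data'
  0 -> 'code'
  3 -> 'hello'
  1 -> 'slow'
  2 -> 'data'
  3 -> 'hello'

Decoded: "slow data code hello slow data hello"


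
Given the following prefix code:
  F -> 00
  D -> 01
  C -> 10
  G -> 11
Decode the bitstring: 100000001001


Decoding step by step:
Bits 10 -> C
Bits 00 -> F
Bits 00 -> F
Bits 00 -> F
Bits 10 -> C
Bits 01 -> D


Decoded message: CFFFCD


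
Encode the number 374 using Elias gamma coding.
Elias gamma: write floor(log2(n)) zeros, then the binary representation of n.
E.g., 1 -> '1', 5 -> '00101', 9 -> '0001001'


num_bits = floor(log2(374)) + 1 = 9
leading_zeros = num_bits - 1 = 8
binary(374) = 101110110

Elias gamma(374) = '00000000' + '101110110' = 00000000101110110 (17 bits)


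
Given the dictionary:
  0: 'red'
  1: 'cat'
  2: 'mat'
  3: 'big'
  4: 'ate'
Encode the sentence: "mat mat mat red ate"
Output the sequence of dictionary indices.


Look up each word in the dictionary:
  'mat' -> 2
  'mat' -> 2
  'mat' -> 2
  'red' -> 0
  'ate' -> 4

Encoded: [2, 2, 2, 0, 4]


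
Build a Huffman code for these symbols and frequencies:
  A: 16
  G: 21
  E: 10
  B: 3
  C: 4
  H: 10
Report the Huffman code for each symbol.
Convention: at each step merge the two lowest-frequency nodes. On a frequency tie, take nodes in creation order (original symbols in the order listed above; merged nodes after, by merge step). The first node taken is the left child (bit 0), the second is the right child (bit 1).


Huffman tree construction:
Step 1: Merge B(3) + C(4) = 7
Step 2: Merge (B+C)(7) + E(10) = 17
Step 3: Merge H(10) + A(16) = 26
Step 4: Merge ((B+C)+E)(17) + G(21) = 38
Step 5: Merge (H+A)(26) + (((B+C)+E)+G)(38) = 64
Read each symbol's code off the tree from the root (left child = 0, right child = 1).

Codes:
  A: 01 (length 2)
  G: 11 (length 2)
  E: 101 (length 3)
  B: 1000 (length 4)
  C: 1001 (length 4)
  H: 00 (length 2)
Average code length: 152/64 = 2.3750 bits/symbol


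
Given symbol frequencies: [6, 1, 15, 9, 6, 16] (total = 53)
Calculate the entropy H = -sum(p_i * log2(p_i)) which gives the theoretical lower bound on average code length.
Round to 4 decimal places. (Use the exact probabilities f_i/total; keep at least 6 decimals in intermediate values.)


Per-symbol terms -p_i * log2(p_i) with p_i = f_i/53:
  p = 6/53 = 0.113208: log2(p) = -3.142958, -p*log2(p) = 0.355807
  p = 1/53 = 0.018868: log2(p) = -5.727920, -p*log2(p) = 0.108074
  p = 15/53 = 0.283019: log2(p) = -1.821030, -p*log2(p) = 0.515386
  p = 9/53 = 0.169811: log2(p) = -2.557995, -p*log2(p) = 0.434377
  p = 6/53 = 0.113208: log2(p) = -3.142958, -p*log2(p) = 0.355807
  p = 16/53 = 0.301887: log2(p) = -1.727920, -p*log2(p) = 0.521636
H = 0.355807 + 0.108074 + 0.515386 + 0.434377 + 0.355807 + 0.521636 = 2.291087

H = 2.2911 bits/symbol


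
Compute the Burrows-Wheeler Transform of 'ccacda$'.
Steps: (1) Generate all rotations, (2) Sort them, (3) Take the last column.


Rotations (sorted):
  0: $ccacda -> last char: a
  1: a$ccacd -> last char: d
  2: acda$cc -> last char: c
  3: cacda$c -> last char: c
  4: ccacda$ -> last char: $
  5: cda$cca -> last char: a
  6: da$ccac -> last char: c


BWT = adcc$ac


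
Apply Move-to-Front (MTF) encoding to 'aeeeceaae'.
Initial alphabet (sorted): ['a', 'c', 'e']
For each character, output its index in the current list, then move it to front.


MTF encoding:
'a': index 0 in ['a', 'c', 'e'] -> ['a', 'c', 'e']
'e': index 2 in ['a', 'c', 'e'] -> ['e', 'a', 'c']
'e': index 0 in ['e', 'a', 'c'] -> ['e', 'a', 'c']
'e': index 0 in ['e', 'a', 'c'] -> ['e', 'a', 'c']
'c': index 2 in ['e', 'a', 'c'] -> ['c', 'e', 'a']
'e': index 1 in ['c', 'e', 'a'] -> ['e', 'c', 'a']
'a': index 2 in ['e', 'c', 'a'] -> ['a', 'e', 'c']
'a': index 0 in ['a', 'e', 'c'] -> ['a', 'e', 'c']
'e': index 1 in ['a', 'e', 'c'] -> ['e', 'a', 'c']


Output: [0, 2, 0, 0, 2, 1, 2, 0, 1]


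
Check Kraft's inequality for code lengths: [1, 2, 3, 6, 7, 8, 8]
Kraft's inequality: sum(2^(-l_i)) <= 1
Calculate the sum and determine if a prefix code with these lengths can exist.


Sum = 2^(-1) + 2^(-2) + 2^(-3) + 2^(-6) + 2^(-7) + 2^(-8) + 2^(-8)
    = 0.5 + 0.25 + 0.125 + 0.015625 + 0.0078125 + 0.00390625 + 0.00390625
    = 232/256 = 0.90625
Since 0.90625 <= 1, Kraft's inequality IS satisfied.
A prefix code with these lengths CAN exist.

Kraft sum = 0.90625. Satisfied.


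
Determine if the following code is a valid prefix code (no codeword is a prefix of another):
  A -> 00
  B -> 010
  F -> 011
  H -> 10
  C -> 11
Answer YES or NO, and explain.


Checking each pair (does one codeword prefix another?):
  A='00' vs B='010': no prefix
  A='00' vs F='011': no prefix
  A='00' vs H='10': no prefix
  A='00' vs C='11': no prefix
  B='010' vs A='00': no prefix
  B='010' vs F='011': no prefix
  B='010' vs H='10': no prefix
  B='010' vs C='11': no prefix
  F='011' vs A='00': no prefix
  F='011' vs B='010': no prefix
  F='011' vs H='10': no prefix
  F='011' vs C='11': no prefix
  H='10' vs A='00': no prefix
  H='10' vs B='010': no prefix
  H='10' vs F='011': no prefix
  H='10' vs C='11': no prefix
  C='11' vs A='00': no prefix
  C='11' vs B='010': no prefix
  C='11' vs F='011': no prefix
  C='11' vs H='10': no prefix
No violation found over all pairs.

YES -- this is a valid prefix code. No codeword is a prefix of any other codeword.


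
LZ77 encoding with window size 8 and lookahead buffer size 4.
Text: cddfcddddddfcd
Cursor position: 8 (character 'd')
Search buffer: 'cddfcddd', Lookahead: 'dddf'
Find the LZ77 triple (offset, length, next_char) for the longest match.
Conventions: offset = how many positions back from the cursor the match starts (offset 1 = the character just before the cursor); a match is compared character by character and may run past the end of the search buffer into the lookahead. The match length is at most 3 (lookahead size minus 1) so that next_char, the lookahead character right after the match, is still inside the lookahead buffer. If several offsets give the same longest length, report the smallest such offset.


Try each offset into the search buffer:
  offset=1 (pos 7, char 'd'): match length 3
  offset=2 (pos 6, char 'd'): match length 3
  offset=3 (pos 5, char 'd'): match length 3
  offset=4 (pos 4, char 'c'): match length 0
  offset=5 (pos 3, char 'f'): match length 0
  offset=6 (pos 2, char 'd'): match length 1
  offset=7 (pos 1, char 'd'): match length 2
  offset=8 (pos 0, char 'c'): match length 0
Longest match has length 3, found at offsets 1, 2, 3; take the smallest, offset 1.
next_char = character at position 8 + 3 = 11 -> 'f'

Best match: offset=1, length=3 (matching 'ddd' starting at position 7)
LZ77 triple: (1, 3, 'f')


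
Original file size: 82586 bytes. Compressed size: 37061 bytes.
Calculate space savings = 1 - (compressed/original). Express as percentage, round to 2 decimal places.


ratio = compressed/original = 37061/82586 = 0.448756
savings = 1 - ratio = 1 - 0.448756 = 0.551244
as a percentage: 0.551244 * 100 = 55.12%

Space savings = 1 - 37061/82586 = 55.12%


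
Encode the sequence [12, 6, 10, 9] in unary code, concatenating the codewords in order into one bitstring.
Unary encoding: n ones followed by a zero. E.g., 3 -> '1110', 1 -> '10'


Encode each number as n ones followed by a terminating 0:
  12 -> 1111111111110 (13 bits)
  6 -> 1111110 (7 bits)
  10 -> 11111111110 (11 bits)
  9 -> 1111111110 (10 bits)
Total length = 13 + 7 + 11 + 10 = 41 bits.

Unary([12, 6, 10, 9]) = 11111111111101111110111111111101111111110 (41 bits)


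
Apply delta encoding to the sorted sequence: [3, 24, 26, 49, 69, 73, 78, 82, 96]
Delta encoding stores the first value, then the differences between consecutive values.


First value: 3
Deltas:
  24 - 3 = 21
  26 - 24 = 2
  49 - 26 = 23
  69 - 49 = 20
  73 - 69 = 4
  78 - 73 = 5
  82 - 78 = 4
  96 - 82 = 14


Delta encoded: [3, 21, 2, 23, 20, 4, 5, 4, 14]


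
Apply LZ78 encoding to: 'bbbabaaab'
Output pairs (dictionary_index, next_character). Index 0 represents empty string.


LZ78 encoding steps:
Dictionary: {0: ''}
Step 1: w='' (idx 0), next='b' -> output (0, 'b'), add 'b' as idx 1
Step 2: w='b' (idx 1), next='b' -> output (1, 'b'), add 'bb' as idx 2
Step 3: w='' (idx 0), next='a' -> output (0, 'a'), add 'a' as idx 3
Step 4: w='b' (idx 1), next='a' -> output (1, 'a'), add 'ba' as idx 4
Step 5: w='a' (idx 3), next='a' -> output (3, 'a'), add 'aa' as idx 5
Step 6: w='b' (idx 1), end of input -> output (1, '')


Encoded: [(0, 'b'), (1, 'b'), (0, 'a'), (1, 'a'), (3, 'a'), (1, '')]


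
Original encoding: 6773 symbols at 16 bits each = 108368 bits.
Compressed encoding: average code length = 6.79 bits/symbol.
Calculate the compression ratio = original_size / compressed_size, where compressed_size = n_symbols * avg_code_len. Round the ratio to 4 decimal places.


original_size = n_symbols * orig_bits = 6773 * 16 = 108368 bits
compressed_size = n_symbols * avg_code_len = 6773 * 6.79 = 45988.67 bits
ratio = original_size / compressed_size = 108368 / 45988.67 = 2.3564

Compression ratio = 2.3564


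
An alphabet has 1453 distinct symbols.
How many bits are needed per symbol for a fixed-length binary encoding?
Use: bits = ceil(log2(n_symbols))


log2(1453) = 10.5048
Bracket: 2^10 = 1024 < 1453 <= 2^11 = 2048
So ceil(log2(1453)) = 11

bits = ceil(log2(1453)) = ceil(10.5048) = 11 bits


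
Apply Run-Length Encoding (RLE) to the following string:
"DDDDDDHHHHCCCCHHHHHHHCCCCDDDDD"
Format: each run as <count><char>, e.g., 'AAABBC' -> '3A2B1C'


Scanning runs left to right:
  i=0: run of 'D' x 6 -> '6D'
  i=6: run of 'H' x 4 -> '4H'
  i=10: run of 'C' x 4 -> '4C'
  i=14: run of 'H' x 7 -> '7H'
  i=21: run of 'C' x 4 -> '4C'
  i=25: run of 'D' x 5 -> '5D'

RLE = 6D4H4C7H4C5D


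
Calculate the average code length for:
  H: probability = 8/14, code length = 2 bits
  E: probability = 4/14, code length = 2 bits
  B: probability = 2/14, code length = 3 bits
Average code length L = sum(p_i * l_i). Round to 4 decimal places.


Weighted contributions p_i * l_i:
  H: (8/14) * 2 = 16/14
  E: (4/14) * 2 = 8/14
  B: (2/14) * 3 = 6/14
Sum = (16 + 8 + 6)/14 = 30/14

L = 30/14 = 2.1429 bits/symbol


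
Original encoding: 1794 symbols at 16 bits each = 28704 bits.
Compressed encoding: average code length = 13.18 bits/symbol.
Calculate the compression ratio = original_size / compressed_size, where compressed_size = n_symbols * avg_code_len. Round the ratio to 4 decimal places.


original_size = n_symbols * orig_bits = 1794 * 16 = 28704 bits
compressed_size = n_symbols * avg_code_len = 1794 * 13.18 = 23644.92 bits
ratio = original_size / compressed_size = 28704 / 23644.92 = 1.214

Compression ratio = 1.214


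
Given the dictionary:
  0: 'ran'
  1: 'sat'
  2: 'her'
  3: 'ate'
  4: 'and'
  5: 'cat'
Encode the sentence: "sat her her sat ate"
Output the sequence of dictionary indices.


Look up each word in the dictionary:
  'sat' -> 1
  'her' -> 2
  'her' -> 2
  'sat' -> 1
  'ate' -> 3

Encoded: [1, 2, 2, 1, 3]


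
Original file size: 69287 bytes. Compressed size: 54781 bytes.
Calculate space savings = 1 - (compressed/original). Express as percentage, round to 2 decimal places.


ratio = compressed/original = 54781/69287 = 0.790639
savings = 1 - ratio = 1 - 0.790639 = 0.209361
as a percentage: 0.209361 * 100 = 20.94%

Space savings = 1 - 54781/69287 = 20.94%


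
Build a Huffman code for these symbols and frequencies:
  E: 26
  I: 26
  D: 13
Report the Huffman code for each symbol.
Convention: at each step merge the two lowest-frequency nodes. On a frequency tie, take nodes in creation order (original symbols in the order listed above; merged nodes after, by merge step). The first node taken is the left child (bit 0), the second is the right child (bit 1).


Huffman tree construction:
Step 1: Merge D(13) + E(26) = 39
Step 2: Merge I(26) + (D+E)(39) = 65
Read each symbol's code off the tree from the root (left child = 0, right child = 1).

Codes:
  E: 11 (length 2)
  I: 0 (length 1)
  D: 10 (length 2)
Average code length: 104/65 = 1.6000 bits/symbol


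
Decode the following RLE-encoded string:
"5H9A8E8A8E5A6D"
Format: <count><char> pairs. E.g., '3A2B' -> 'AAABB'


Expanding each <count><char> pair:
  5H -> 'HHHHH'
  9A -> 'AAAAAAAAA'
  8E -> 'EEEEEEEE'
  8A -> 'AAAAAAAA'
  8E -> 'EEEEEEEE'
  5A -> 'AAAAA'
  6D -> 'DDDDDD'

Decoded = HHHHHAAAAAAAAAEEEEEEEEAAAAAAAAEEEEEEEEAAAAADDDDDD


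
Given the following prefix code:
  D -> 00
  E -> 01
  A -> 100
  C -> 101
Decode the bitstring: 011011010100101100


Decoding step by step:
Bits 01 -> E
Bits 101 -> C
Bits 101 -> C
Bits 01 -> E
Bits 00 -> D
Bits 101 -> C
Bits 100 -> A


Decoded message: ECCEDCA


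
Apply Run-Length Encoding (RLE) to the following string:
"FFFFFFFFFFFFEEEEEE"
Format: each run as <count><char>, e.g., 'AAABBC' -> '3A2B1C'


Scanning runs left to right:
  i=0: run of 'F' x 12 -> '12F'
  i=12: run of 'E' x 6 -> '6E'

RLE = 12F6E


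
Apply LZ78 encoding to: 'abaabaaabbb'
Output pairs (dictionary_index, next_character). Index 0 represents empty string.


LZ78 encoding steps:
Dictionary: {0: ''}
Step 1: w='' (idx 0), next='a' -> output (0, 'a'), add 'a' as idx 1
Step 2: w='' (idx 0), next='b' -> output (0, 'b'), add 'b' as idx 2
Step 3: w='a' (idx 1), next='a' -> output (1, 'a'), add 'aa' as idx 3
Step 4: w='b' (idx 2), next='a' -> output (2, 'a'), add 'ba' as idx 4
Step 5: w='aa' (idx 3), next='b' -> output (3, 'b'), add 'aab' as idx 5
Step 6: w='b' (idx 2), next='b' -> output (2, 'b'), add 'bb' as idx 6


Encoded: [(0, 'a'), (0, 'b'), (1, 'a'), (2, 'a'), (3, 'b'), (2, 'b')]
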